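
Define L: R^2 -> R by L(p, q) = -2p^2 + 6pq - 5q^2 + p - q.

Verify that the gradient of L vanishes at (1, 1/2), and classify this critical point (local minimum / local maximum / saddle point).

∇L = (-4p + 6q + 1, 6p - 10q - 1); substituting (1, 1/2) gives ∇L = (0, 0), so (1, 1/2) is indeed a critical point.
The Hessian of L is constant: H = [[-4, 6], [6, -10]].
det(H) = (-4)·(-10) − 6² = 4.
det(H) > 0 and tr(H) = -14 < 0, so H is negative definite and the point is a local maximum.

local maximum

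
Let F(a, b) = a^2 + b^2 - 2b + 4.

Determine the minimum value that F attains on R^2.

3

F(a,b) separates as P(a) + Q(b) + 4, so its minimum is min P + min Q + 4.
P'(a) = 2a vanishes at a ∈ {0}; Q'(b) = 2b - 2 vanishes at b ∈ {1}.
Local minima of P (where P''>0): P(0)=0. Local minima of Q: Q(1)=-1.
So the global minimum of F is P(0) + Q(1) + 4 = 0 − 1 + 4 = 3, attained at (0, 1).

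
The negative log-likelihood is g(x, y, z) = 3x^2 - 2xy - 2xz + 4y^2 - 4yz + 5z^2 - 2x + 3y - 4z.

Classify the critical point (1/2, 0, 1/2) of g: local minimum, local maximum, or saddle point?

The Hessian is constant: H = [[6, -2, -2], [-2, 8, -4], [-2, -4, 10]].
Leading principal minors: Δ₁ = 6, Δ₂ = 44, Δ₃ = 280.
All leading minors are positive, so H is positive definite: a local minimum.

local minimum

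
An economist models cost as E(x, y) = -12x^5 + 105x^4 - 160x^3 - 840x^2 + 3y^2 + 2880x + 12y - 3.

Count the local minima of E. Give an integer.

E separates as a function of x plus a function of y, so ∇E=0 decouples.
∂E/∂x = -60(x - 4)(x - 3)(x - 2)(x + 2) = 0 at x ∈ {-2, 2, 3, 4}; ∂E/∂y = 6(y + 2) = 0 at y ∈ {-2}.
The Hessian is diagonal: diag(E_xx, E_yy). Second derivatives: E_xx(-2)=7200, E_xx(2)=-480, E_xx(3)=300, E_xx(4)=-720; E_yy(-2)=6.
Local minima occur where both diagonal entries positive: (-2, -2), (3, -2). Count: 2.

2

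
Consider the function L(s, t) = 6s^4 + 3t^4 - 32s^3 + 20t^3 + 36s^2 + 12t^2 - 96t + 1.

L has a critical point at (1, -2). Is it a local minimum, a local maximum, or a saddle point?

The mixed partial ∂²L/∂s∂t is 0, so the Hessian at any point is diag(L_ss, L_tt) = diag(24(3s^2 - 8s + 3), 12(3t^2 + 10t + 2)).
At (1, -2): H = diag(-48, -72).
Both eigenvalues are negative, so H is negative definite: a local maximum.

local maximum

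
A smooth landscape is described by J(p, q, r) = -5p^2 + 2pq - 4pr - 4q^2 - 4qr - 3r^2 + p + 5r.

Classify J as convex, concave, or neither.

concave

J is quadratic, so its Hessian is the constant matrix H = [[-10, 2, -4], [2, -8, -4], [-4, -4, -6]].
Leading principal minors: -10, 76, -104.
Signs alternate −, +, − ⇒ H ≺ 0 ⇒ concave.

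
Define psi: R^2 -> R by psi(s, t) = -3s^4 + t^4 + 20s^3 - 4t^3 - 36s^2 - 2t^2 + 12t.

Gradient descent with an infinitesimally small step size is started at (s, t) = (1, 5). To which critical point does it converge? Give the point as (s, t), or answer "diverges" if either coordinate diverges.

psi is separable, so gradient descent decouples: s follows -∂psi/∂s, t follows -∂psi/∂t.
∂psi/∂s = -12s(s - 3)(s - 2); at s=1 this is -24, so s increases.
∂psi/∂t = 4(t - 3)(t - 1)(t + 1); at t=5 this is 192, so t decreases.
s converges to its nearest critical value 2 (a local min of the s-part); t converges to 3. The iterate converges to (2, 3).

(2, 3)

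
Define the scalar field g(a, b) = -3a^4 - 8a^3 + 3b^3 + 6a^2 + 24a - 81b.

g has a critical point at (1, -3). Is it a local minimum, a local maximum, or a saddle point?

The mixed partial ∂²g/∂a∂b is 0, so the Hessian at any point is diag(g_aa, g_bb) = diag(12(-3a^2 - 4a + 1), 18b).
At (1, -3): H = diag(-72, -54).
Both eigenvalues are negative, so H is negative definite: a local maximum.

local maximum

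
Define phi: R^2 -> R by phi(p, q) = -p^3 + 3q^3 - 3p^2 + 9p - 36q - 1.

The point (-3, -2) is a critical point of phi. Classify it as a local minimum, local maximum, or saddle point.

The mixed partial ∂²phi/∂p∂q is 0, so the Hessian at any point is diag(phi_pp, phi_qq) = diag(-6(p + 1), 18q).
At (-3, -2): H = diag(12, -36).
The eigenvalues have opposite signs, so H is indefinite: a saddle point.

saddle point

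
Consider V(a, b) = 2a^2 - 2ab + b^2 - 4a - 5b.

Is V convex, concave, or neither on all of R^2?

convex

V is quadratic, so its Hessian is the constant matrix H = [[4, -2], [-2, 2]].
det(H) = 4, tr(H) = 6.
det(H) > 0 and tr(H) > 0, so H is positive definite everywhere: convex.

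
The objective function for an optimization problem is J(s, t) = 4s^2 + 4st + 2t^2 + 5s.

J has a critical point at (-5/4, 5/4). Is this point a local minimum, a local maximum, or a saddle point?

The Hessian of J is constant: H = [[8, 4], [4, 4]].
det(H) = 8·4 − 4² = 16.
det(H) > 0 and tr(H) = 12 > 0, so H is positive definite and the point is a local minimum.

local minimum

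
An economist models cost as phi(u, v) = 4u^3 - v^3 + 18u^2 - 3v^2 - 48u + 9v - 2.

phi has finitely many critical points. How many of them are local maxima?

phi separates as a function of u plus a function of v, so ∇phi=0 decouples.
∂phi/∂u = 12(u - 1)(u + 4) = 0 at u ∈ {-4, 1}; ∂phi/∂v = -3(v - 1)(v + 3) = 0 at v ∈ {-3, 1}.
The Hessian is diagonal: diag(phi_uu, phi_vv). Second derivatives: phi_uu(-4)=-60, phi_uu(1)=60; phi_vv(-3)=12, phi_vv(1)=-12.
Local maxima occur where both diagonal entries negative: (-4, 1). Count: 1.

1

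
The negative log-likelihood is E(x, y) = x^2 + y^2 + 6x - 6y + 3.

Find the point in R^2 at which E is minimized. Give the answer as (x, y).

(-3, 3)

E(x,y) separates as P(x) + Q(y) + 3, so its minimum is min P + min Q + 3.
P'(x) = 2x + 6 vanishes at x ∈ {-3}; Q'(y) = 2y - 6 vanishes at y ∈ {3}.
Local minima of P (where P''>0): P(-3)=-9. Local minima of Q: Q(3)=-9.
So the global minimum of E is P(-3) + Q(3) + 3 = -9 − 9 + 3 = -15, attained at (-3, 3).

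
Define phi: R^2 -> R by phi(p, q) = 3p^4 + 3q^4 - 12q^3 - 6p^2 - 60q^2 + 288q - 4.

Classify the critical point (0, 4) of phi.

saddle point

The mixed partial ∂²phi/∂p∂q is 0, so the Hessian at any point is diag(phi_pp, phi_qq) = diag(12(3p^2 - 1), 12(3q^2 - 6q - 10)).
At (0, 4): H = diag(-12, 168).
The eigenvalues have opposite signs, so H is indefinite: a saddle point.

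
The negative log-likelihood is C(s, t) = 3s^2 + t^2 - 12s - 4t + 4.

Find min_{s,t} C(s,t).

C(s,t) separates as P(s) + Q(t) + 4, so its minimum is min P + min Q + 4.
P'(s) = 6s - 12 vanishes at s ∈ {2}; Q'(t) = 2(t - 2) vanishes at t ∈ {2}.
Local minima of P (where P''>0): P(2)=-12. Local minima of Q: Q(2)=-4.
So the global minimum of C is P(2) + Q(2) + 4 = -12 − 4 + 4 = -12, attained at (2, 2).

-12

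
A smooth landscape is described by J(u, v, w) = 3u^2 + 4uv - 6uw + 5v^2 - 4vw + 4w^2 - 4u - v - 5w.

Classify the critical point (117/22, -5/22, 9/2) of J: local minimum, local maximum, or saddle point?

The Hessian is constant: H = [[6, 4, -6], [4, 10, -4], [-6, -4, 8]].
Leading principal minors: Δ₁ = 6, Δ₂ = 44, Δ₃ = 88.
All leading minors are positive, so H is positive definite: a local minimum.

local minimum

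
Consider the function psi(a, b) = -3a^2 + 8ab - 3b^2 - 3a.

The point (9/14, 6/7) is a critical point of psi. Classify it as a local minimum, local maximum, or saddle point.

saddle point

The Hessian of psi is constant: H = [[-6, 8], [8, -6]].
det(H) = (-6)·(-6) − 8² = -28.
Since det(H) < 0, H is indefinite and the critical point is a saddle point.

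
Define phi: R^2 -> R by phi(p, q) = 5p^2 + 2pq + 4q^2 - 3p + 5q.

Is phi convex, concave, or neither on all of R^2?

convex

phi is quadratic, so its Hessian is the constant matrix H = [[10, 2], [2, 8]].
det(H) = 76, tr(H) = 18.
det(H) > 0 and tr(H) > 0, so H is positive definite everywhere: convex.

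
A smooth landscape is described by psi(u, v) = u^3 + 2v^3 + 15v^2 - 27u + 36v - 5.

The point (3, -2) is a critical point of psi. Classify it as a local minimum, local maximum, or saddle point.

local minimum

The mixed partial ∂²psi/∂u∂v is 0, so the Hessian at any point is diag(psi_uu, psi_vv) = diag(6u, 6(2v + 5)).
At (3, -2): H = diag(18, 6).
Both eigenvalues are positive, so H is positive definite: a local minimum.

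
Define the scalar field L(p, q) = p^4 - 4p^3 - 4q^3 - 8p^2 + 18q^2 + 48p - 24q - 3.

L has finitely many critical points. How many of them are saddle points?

L separates as a function of p plus a function of q, so ∇L=0 decouples.
∂L/∂p = 4(p - 3)(p - 2)(p + 2) = 0 at p ∈ {-2, 2, 3}; ∂L/∂q = -12(q - 2)(q - 1) = 0 at q ∈ {1, 2}.
The Hessian is diagonal: diag(L_pp, L_qq). Second derivatives: L_pp(-2)=80, L_pp(2)=-16, L_pp(3)=20; L_qq(1)=12, L_qq(2)=-12.
Saddle points occur where the two diagonal entries have opposite signs: (-2, 2), (2, 1), (3, 2). Count: 3.

3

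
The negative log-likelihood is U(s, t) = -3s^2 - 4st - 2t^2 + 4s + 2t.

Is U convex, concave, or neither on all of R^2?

U is quadratic, so its Hessian is the constant matrix H = [[-6, -4], [-4, -4]].
det(H) = 8, tr(H) = -10.
det(H) > 0 and tr(H) < 0, so H is negative definite everywhere: concave.

concave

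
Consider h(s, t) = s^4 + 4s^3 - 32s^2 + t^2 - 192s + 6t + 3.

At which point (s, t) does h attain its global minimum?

(4, -3)

h(s,t) separates as P(s) + Q(t) + 3, so its minimum is min P + min Q + 3.
P'(s) = 4(s - 4)(s + 3)(s + 4) vanishes at s ∈ {-4, -3, 4}; Q'(t) = 2(t + 3) vanishes at t ∈ {-3}.
Local minima of P (where P''>0): P(-4)=256, P(4)=-768. Local minima of Q: Q(-3)=-9.
So the global minimum of h is P(4) + Q(-3) + 3 = -768 − 9 + 3 = -774, attained at (4, -3).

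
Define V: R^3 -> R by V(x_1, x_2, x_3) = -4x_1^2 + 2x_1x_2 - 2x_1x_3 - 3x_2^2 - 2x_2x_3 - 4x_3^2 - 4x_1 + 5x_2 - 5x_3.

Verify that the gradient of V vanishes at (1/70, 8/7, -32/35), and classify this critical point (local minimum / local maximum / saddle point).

∇V = (-8x_1 + 2x_2 - 2x_3 - 4, 2x_1 - 6x_2 - 2x_3 + 5, -2x_1 - 2x_2 - 8x_3 - 5); substituting (1/70, 8/7, -32/35) gives ∇V = (0, 0, 0), so (1/70, 8/7, -32/35) is indeed a critical point.
The Hessian is constant: H = [[-8, 2, -2], [2, -6, -2], [-2, -2, -8]].
Leading principal minors: Δ₁ = -8, Δ₂ = 44, Δ₃ = -280.
The minors alternate sign starting negative (−, +, −), so H is negative definite: a local maximum.

local maximum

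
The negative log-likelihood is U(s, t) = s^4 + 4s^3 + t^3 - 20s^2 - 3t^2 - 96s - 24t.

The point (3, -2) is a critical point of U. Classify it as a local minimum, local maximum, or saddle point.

saddle point

The mixed partial ∂²U/∂s∂t is 0, so the Hessian at any point is diag(U_ss, U_tt) = diag(4(3s^2 + 6s - 10), 6(t - 1)).
At (3, -2): H = diag(140, -18).
The eigenvalues have opposite signs, so H is indefinite: a saddle point.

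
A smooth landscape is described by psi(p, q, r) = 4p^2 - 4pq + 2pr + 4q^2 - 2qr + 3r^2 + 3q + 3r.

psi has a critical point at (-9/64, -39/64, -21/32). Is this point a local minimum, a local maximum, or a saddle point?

local minimum

The Hessian is constant: H = [[8, -4, 2], [-4, 8, -2], [2, -2, 6]].
Leading principal minors: Δ₁ = 8, Δ₂ = 48, Δ₃ = 256.
All leading minors are positive, so H is positive definite: a local minimum.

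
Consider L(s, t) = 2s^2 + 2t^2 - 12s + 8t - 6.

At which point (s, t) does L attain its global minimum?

L(s,t) separates as P(s) + Q(t) − 6, so its minimum is min P + min Q − 6.
P'(s) = 4s - 12 vanishes at s ∈ {3}; Q'(t) = 4(t + 2) vanishes at t ∈ {-2}.
Local minima of P (where P''>0): P(3)=-18. Local minima of Q: Q(-2)=-8.
So the global minimum of L is P(3) + Q(-2) − 6 = -18 − 8 − 6 = -32, attained at (3, -2).

(3, -2)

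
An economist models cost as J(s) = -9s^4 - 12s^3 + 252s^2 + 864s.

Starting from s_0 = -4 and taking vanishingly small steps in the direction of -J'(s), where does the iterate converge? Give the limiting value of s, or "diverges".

J'(s) = -36(s - 4)(s + 2)(s + 3), so J'(-4) = 576.
Gradient descent moves in the -J' direction, i.e. s is decreasing.
There is no critical point below s=-4, and J' keeps the same sign, so the iterate runs off to −∞.

diverges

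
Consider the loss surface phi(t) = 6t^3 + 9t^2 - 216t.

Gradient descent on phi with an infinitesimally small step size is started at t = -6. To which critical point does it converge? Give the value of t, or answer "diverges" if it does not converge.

diverges

phi'(t) = 18(t - 3)(t + 4), so phi'(-6) = 324.
Gradient descent moves in the -phi' direction, i.e. t is decreasing.
There is no critical point below t=-6, and phi' keeps the same sign, so the iterate runs off to −∞.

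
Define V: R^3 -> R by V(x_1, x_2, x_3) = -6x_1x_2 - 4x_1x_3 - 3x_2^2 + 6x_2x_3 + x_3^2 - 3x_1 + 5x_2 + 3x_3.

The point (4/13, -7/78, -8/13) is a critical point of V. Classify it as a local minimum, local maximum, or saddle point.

saddle point

The Hessian is constant: H = [[0, -6, -4], [-6, -6, 6], [-4, 6, 2]].
Leading principal minors: Δ₁ = 0, Δ₂ = -36, Δ₃ = 312.
The minors fit neither the all-positive nor the alternating-sign pattern, so H is indefinite: a saddle point.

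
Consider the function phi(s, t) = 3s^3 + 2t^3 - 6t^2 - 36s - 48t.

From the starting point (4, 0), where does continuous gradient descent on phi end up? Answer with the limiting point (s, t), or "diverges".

(2, 4)

phi is separable, so gradient descent decouples: s follows -∂phi/∂s, t follows -∂phi/∂t.
∂phi/∂s = 9(s - 2)(s + 2); at s=4 this is 108, so s decreases.
∂phi/∂t = 6(t - 4)(t + 2); at t=0 this is -48, so t increases.
s converges to its nearest critical value 2 (a local min of the s-part); t converges to 4. The iterate converges to (2, 4).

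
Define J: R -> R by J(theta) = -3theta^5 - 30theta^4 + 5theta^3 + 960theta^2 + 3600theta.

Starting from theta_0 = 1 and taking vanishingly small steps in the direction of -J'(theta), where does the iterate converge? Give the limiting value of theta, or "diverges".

-3

J'(theta) = -15(theta - 4)(theta + 3)(theta + 4)(theta + 5), so J'(1) = 5400.
Gradient descent moves in the -J' direction, i.e. theta is decreasing.
The nearest critical point in that direction is theta = -3, where J'' = 210 > 0 (a local minimum). The iterate converges there.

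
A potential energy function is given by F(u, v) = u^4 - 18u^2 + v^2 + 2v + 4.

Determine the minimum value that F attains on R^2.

-78

F(u,v) separates as P(u) + Q(v) + 4, so its minimum is min P + min Q + 4.
P'(u) = 4u(u - 3)(u + 3) vanishes at u ∈ {-3, 0, 3}; Q'(v) = 2v + 2 vanishes at v ∈ {-1}.
Local minima of P (where P''>0): P(-3)=-81, P(3)=-81. Local minima of Q: Q(-1)=-1.
So the global minimum of F is P(-3) + Q(-1) + 4 = -81 − 1 + 4 = -78, attained at (-3, -1).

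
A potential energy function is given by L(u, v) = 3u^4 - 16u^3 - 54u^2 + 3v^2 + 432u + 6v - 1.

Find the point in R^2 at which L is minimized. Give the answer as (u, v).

(-3, -1)

L(u,v) separates as P(u) + Q(v) − 1, so its minimum is min P + min Q − 1.
P'(u) = 12(u - 4)(u - 3)(u + 3) vanishes at u ∈ {-3, 3, 4}; Q'(v) = 6v + 6 vanishes at v ∈ {-1}.
Local minima of P (where P''>0): P(-3)=-1107, P(4)=608. Local minima of Q: Q(-1)=-3.
So the global minimum of L is P(-3) + Q(-1) − 1 = -1107 − 3 − 1 = -1111, attained at (-3, -1).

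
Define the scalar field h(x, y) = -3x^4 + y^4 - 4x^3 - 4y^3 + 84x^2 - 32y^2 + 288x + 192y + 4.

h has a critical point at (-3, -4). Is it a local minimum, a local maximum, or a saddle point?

The mixed partial ∂²h/∂x∂y is 0, so the Hessian at any point is diag(h_xx, h_yy) = diag(12(-3x^2 - 2x + 14), 4(3y^2 - 6y - 16)).
At (-3, -4): H = diag(-84, 224).
The eigenvalues have opposite signs, so H is indefinite: a saddle point.

saddle point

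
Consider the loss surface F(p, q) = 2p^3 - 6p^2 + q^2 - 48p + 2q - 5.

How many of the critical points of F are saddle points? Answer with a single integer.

1

F separates as a function of p plus a function of q, so ∇F=0 decouples.
∂F/∂p = 6(p - 4)(p + 2) = 0 at p ∈ {-2, 4}; ∂F/∂q = 2(q + 1) = 0 at q ∈ {-1}.
The Hessian is diagonal: diag(F_pp, F_qq). Second derivatives: F_pp(-2)=-36, F_pp(4)=36; F_qq(-1)=2.
Saddle points occur where the two diagonal entries have opposite signs: (-2, -1). Count: 1.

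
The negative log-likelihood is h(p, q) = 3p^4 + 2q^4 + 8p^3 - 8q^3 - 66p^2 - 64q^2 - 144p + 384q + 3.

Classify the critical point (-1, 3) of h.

The mixed partial ∂²h/∂p∂q is 0, so the Hessian at any point is diag(h_pp, h_qq) = diag(12(3p^2 + 4p - 11), 8(3q^2 - 6q - 16)).
At (-1, 3): H = diag(-144, -56).
Both eigenvalues are negative, so H is negative definite: a local maximum.

local maximum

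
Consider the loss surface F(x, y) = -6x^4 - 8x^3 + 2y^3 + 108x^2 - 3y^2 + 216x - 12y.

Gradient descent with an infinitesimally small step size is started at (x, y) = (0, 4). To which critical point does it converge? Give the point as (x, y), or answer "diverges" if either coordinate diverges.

(-1, 2)

F is separable, so gradient descent decouples: x follows -∂F/∂x, y follows -∂F/∂y.
∂F/∂x = -24(x - 3)(x + 1)(x + 3); at x=0 this is 216, so x decreases.
∂F/∂y = 6(y - 2)(y + 1); at y=4 this is 60, so y decreases.
x converges to its nearest critical value -1 (a local min of the x-part); y converges to 2. The iterate converges to (-1, 2).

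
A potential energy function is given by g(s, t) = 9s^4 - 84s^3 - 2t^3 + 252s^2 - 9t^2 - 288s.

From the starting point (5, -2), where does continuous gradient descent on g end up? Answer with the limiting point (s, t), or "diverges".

(4, -3)

g is separable, so gradient descent decouples: s follows -∂g/∂s, t follows -∂g/∂t.
∂g/∂s = 36(s - 4)(s - 2)(s - 1); at s=5 this is 432, so s decreases.
∂g/∂t = -6t(t + 3); at t=-2 this is 12, so t decreases.
s converges to its nearest critical value 4 (a local min of the s-part); t converges to -3. The iterate converges to (4, -3).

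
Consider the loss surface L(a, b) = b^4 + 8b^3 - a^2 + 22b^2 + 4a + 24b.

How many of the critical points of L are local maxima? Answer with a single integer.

1

L separates as a function of a plus a function of b, so ∇L=0 decouples.
∂L/∂a = -2(a - 2) = 0 at a ∈ {2}; ∂L/∂b = 4(b + 1)(b + 2)(b + 3) = 0 at b ∈ {-3, -2, -1}.
The Hessian is diagonal: diag(L_aa, L_bb). Second derivatives: L_aa(2)=-2; L_bb(-3)=8, L_bb(-2)=-4, L_bb(-1)=8.
Local maxima occur where both diagonal entries negative: (2, -2). Count: 1.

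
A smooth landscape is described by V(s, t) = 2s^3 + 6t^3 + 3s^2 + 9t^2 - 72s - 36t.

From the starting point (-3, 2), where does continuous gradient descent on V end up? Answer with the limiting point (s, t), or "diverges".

(3, 1)

V is separable, so gradient descent decouples: s follows -∂V/∂s, t follows -∂V/∂t.
∂V/∂s = 6(s - 3)(s + 4); at s=-3 this is -36, so s increases.
∂V/∂t = 18(t - 1)(t + 2); at t=2 this is 72, so t decreases.
s converges to its nearest critical value 3 (a local min of the s-part); t converges to 1. The iterate converges to (3, 1).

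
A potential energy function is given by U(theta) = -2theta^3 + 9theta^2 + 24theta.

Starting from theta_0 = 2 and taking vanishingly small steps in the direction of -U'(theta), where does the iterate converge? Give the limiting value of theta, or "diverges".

-1

U'(theta) = -6(theta - 4)(theta + 1), so U'(2) = 36.
Gradient descent moves in the -U' direction, i.e. theta is decreasing.
The nearest critical point in that direction is theta = -1, where U'' = 30 > 0 (a local minimum). The iterate converges there.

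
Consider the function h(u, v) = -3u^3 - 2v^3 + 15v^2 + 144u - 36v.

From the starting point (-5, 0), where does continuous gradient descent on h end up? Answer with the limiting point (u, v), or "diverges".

h is separable, so gradient descent decouples: u follows -∂h/∂u, v follows -∂h/∂v.
∂h/∂u = -9(u - 4)(u + 4); at u=-5 this is -81, so u increases.
∂h/∂v = -6(v - 3)(v - 2); at v=0 this is -36, so v increases.
u converges to its nearest critical value -4 (a local min of the u-part); v converges to 2. The iterate converges to (-4, 2).

(-4, 2)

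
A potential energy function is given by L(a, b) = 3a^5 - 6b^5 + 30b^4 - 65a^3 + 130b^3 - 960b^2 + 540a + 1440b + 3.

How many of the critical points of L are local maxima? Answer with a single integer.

L separates as a function of a plus a function of b, so ∇L=0 decouples.
∂L/∂a = 15(a - 3)(a - 2)(a + 2)(a + 3) = 0 at a ∈ {-3, -2, 2, 3}; ∂L/∂b = -30(b - 4)(b - 3)(b - 1)(b + 4) = 0 at b ∈ {-4, 1, 3, 4}.
The Hessian is diagonal: diag(L_aa, L_bb). Second derivatives: L_aa(-3)=-450, L_aa(-2)=300, L_aa(2)=-300, L_aa(3)=450; L_bb(-4)=8400, L_bb(1)=-900, L_bb(3)=420, L_bb(4)=-720.
Local maxima occur where both diagonal entries negative: (-3, 1), (-3, 4), (2, 1), (2, 4). Count: 4.

4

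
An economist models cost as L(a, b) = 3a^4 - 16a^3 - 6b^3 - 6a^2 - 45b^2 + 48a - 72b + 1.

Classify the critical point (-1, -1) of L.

The mixed partial ∂²L/∂a∂b is 0, so the Hessian at any point is diag(L_aa, L_bb) = diag(12(3a^2 - 8a - 1), -18(2b + 5)).
At (-1, -1): H = diag(120, -54).
The eigenvalues have opposite signs, so H is indefinite: a saddle point.

saddle point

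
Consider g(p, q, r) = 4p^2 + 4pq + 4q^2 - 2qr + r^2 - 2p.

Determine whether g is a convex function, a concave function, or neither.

convex

g is quadratic, so its Hessian is the constant matrix H = [[8, 4, 0], [4, 8, -2], [0, -2, 2]].
Leading principal minors: 8, 48, 64.
All positive ⇒ H ≻ 0 ⇒ convex.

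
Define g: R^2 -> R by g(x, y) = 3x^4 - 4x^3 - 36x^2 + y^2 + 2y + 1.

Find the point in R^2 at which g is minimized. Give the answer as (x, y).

g(x,y) separates as P(x) + Q(y) + 1, so its minimum is min P + min Q + 1.
P'(x) = 12x(x - 3)(x + 2) vanishes at x ∈ {-2, 0, 3}; Q'(y) = 2y + 2 vanishes at y ∈ {-1}.
Local minima of P (where P''>0): P(-2)=-64, P(3)=-189. Local minima of Q: Q(-1)=-1.
So the global minimum of g is P(3) + Q(-1) + 1 = -189 − 1 + 1 = -189, attained at (3, -1).

(3, -1)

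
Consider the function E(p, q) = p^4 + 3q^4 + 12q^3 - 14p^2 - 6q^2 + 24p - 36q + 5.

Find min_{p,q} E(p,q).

E(p,q) separates as A(p) + B(q) + 5, so its minimum is min A + min B + 5.
A'(p) = 4(p - 2)(p - 1)(p + 3) vanishes at p ∈ {-3, 1, 2}; B'(q) = 12(q - 1)(q + 1)(q + 3) vanishes at q ∈ {-3, -1, 1}.
Local minima of A (where A''>0): A(-3)=-117, A(2)=8. Local minima of B: B(-3)=-27, B(1)=-27.
So the global minimum of E is A(-3) + B(-3) + 5 = -117 − 27 + 5 = -139, attained at (-3, -3).

-139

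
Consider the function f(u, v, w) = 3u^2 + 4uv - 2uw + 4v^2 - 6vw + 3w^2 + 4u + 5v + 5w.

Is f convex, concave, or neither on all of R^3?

f is quadratic, so its Hessian is the constant matrix H = [[6, 4, -2], [4, 8, -6], [-2, -6, 6]].
Leading principal minors: 6, 32, 40.
All positive ⇒ H ≻ 0 ⇒ convex.

convex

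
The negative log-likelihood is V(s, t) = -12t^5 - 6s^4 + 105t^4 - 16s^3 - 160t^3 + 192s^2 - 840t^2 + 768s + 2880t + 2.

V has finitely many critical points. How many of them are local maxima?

V separates as a function of s plus a function of t, so ∇V=0 decouples.
∂V/∂s = -24(s - 4)(s + 2)(s + 4) = 0 at s ∈ {-4, -2, 4}; ∂V/∂t = -60(t - 4)(t - 3)(t - 2)(t + 2) = 0 at t ∈ {-2, 2, 3, 4}.
The Hessian is diagonal: diag(V_ss, V_tt). Second derivatives: V_ss(-4)=-384, V_ss(-2)=288, V_ss(4)=-1152; V_tt(-2)=7200, V_tt(2)=-480, V_tt(3)=300, V_tt(4)=-720.
Local maxima occur where both diagonal entries negative: (-4, 2), (-4, 4), (4, 2), (4, 4). Count: 4.

4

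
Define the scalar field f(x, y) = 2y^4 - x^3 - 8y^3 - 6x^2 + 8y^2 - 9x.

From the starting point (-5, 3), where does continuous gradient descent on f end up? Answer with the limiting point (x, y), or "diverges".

(-3, 2)

f is separable, so gradient descent decouples: x follows -∂f/∂x, y follows -∂f/∂y.
∂f/∂x = -3(x + 1)(x + 3); at x=-5 this is -24, so x increases.
∂f/∂y = 8y(y - 2)(y - 1); at y=3 this is 48, so y decreases.
x converges to its nearest critical value -3 (a local min of the x-part); y converges to 2. The iterate converges to (-3, 2).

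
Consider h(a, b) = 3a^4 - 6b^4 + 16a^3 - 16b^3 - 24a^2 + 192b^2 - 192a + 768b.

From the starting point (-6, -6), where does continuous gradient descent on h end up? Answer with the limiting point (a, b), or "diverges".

diverges

h is separable, so gradient descent decouples: a follows -∂h/∂a, b follows -∂h/∂b.
∂h/∂a = 12(a - 2)(a + 2)(a + 4); at a=-6 this is -768, so a increases.
∂h/∂b = -24(b - 4)(b + 2)(b + 4); at b=-6 this is 1920, so b decreases.
The b-coordinate has no critical point in that direction and runs off to infinity.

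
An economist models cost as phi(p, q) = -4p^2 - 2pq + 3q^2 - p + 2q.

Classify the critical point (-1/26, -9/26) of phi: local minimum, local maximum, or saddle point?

saddle point

The Hessian of phi is constant: H = [[-8, -2], [-2, 6]].
det(H) = (-8)·6 − (-2)² = -52.
Since det(H) < 0, H is indefinite and the critical point is a saddle point.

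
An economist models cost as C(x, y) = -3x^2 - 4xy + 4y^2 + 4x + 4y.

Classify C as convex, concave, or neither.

neither

C is quadratic, so its Hessian is the constant matrix H = [[-6, -4], [-4, 8]].
det(H) = -64, tr(H) = 2.
det(H) < 0, so H is indefinite: neither convex nor concave.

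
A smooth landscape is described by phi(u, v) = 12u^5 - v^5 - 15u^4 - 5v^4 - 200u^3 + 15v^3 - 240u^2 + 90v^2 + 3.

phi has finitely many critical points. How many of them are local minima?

4

phi separates as a function of u plus a function of v, so ∇phi=0 decouples.
∂phi/∂u = 60u(u - 4)(u + 1)(u + 2) = 0 at u ∈ {-2, -1, 0, 4}; ∂phi/∂v = -5v(v - 3)(v + 3)(v + 4) = 0 at v ∈ {-4, -3, 0, 3}.
The Hessian is diagonal: diag(phi_uu, phi_vv). Second derivatives: phi_uu(-2)=-720, phi_uu(-1)=300, phi_uu(0)=-480, phi_uu(4)=7200; phi_vv(-4)=140, phi_vv(-3)=-90, phi_vv(0)=180, phi_vv(3)=-630.
Local minima occur where both diagonal entries positive: (-1, -4), (-1, 0), (4, -4), (4, 0). Count: 4.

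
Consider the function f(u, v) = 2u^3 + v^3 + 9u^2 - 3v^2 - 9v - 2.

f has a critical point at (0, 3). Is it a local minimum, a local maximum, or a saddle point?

The mixed partial ∂²f/∂u∂v is 0, so the Hessian at any point is diag(f_uu, f_vv) = diag(6(2u + 3), 6(v - 1)).
At (0, 3): H = diag(18, 12).
Both eigenvalues are positive, so H is positive definite: a local minimum.

local minimum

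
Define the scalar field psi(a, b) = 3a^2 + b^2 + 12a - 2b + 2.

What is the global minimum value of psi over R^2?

-11

psi(a,b) separates as P(a) + Q(b) + 2, so its minimum is min P + min Q + 2.
P'(a) = 6a + 12 vanishes at a ∈ {-2}; Q'(b) = 2b - 2 vanishes at b ∈ {1}.
Local minima of P (where P''>0): P(-2)=-12. Local minima of Q: Q(1)=-1.
So the global minimum of psi is P(-2) + Q(1) + 2 = -12 − 1 + 2 = -11, attained at (-2, 1).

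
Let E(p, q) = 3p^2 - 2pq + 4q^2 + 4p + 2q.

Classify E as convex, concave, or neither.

convex

E is quadratic, so its Hessian is the constant matrix H = [[6, -2], [-2, 8]].
det(H) = 44, tr(H) = 14.
det(H) > 0 and tr(H) > 0, so H is positive definite everywhere: convex.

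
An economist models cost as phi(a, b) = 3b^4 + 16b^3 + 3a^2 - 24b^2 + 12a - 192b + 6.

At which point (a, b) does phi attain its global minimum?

phi(a,b) separates as P(a) + Q(b) + 6, so its minimum is min P + min Q + 6.
P'(a) = 6a + 12 vanishes at a ∈ {-2}; Q'(b) = 12(b - 2)(b + 2)(b + 4) vanishes at b ∈ {-4, -2, 2}.
Local minima of P (where P''>0): P(-2)=-12. Local minima of Q: Q(-4)=128, Q(2)=-304.
So the global minimum of phi is P(-2) + Q(2) + 6 = -12 − 304 + 6 = -310, attained at (-2, 2).

(-2, 2)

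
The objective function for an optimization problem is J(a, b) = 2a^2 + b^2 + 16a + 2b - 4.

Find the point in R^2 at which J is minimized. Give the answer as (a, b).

J(a,b) separates as P(a) + Q(b) − 4, so its minimum is min P + min Q − 4.
P'(a) = 4a + 16 vanishes at a ∈ {-4}; Q'(b) = 2b + 2 vanishes at b ∈ {-1}.
Local minima of P (where P''>0): P(-4)=-32. Local minima of Q: Q(-1)=-1.
So the global minimum of J is P(-4) + Q(-1) − 4 = -32 − 1 − 4 = -37, attained at (-4, -1).

(-4, -1)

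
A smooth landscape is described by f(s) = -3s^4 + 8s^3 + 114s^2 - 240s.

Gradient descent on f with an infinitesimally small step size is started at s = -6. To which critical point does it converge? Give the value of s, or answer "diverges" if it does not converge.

f'(s) = -12(s - 5)(s - 1)(s + 4), so f'(-6) = 1848.
Gradient descent moves in the -f' direction, i.e. s is decreasing.
There is no critical point below s=-6, and f' keeps the same sign, so the iterate runs off to −∞.

diverges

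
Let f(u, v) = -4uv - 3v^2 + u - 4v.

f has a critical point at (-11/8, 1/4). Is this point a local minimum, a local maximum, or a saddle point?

The Hessian of f is constant: H = [[0, -4], [-4, -6]].
det(H) = 0·(-6) − (-4)² = -16.
Since det(H) < 0, H is indefinite and the critical point is a saddle point.

saddle point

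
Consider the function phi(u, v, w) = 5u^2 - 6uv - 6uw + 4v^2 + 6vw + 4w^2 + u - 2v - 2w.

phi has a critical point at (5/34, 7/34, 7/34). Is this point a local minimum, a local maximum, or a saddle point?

The Hessian is constant: H = [[10, -6, -6], [-6, 8, 6], [-6, 6, 8]].
Leading principal minors: Δ₁ = 10, Δ₂ = 44, Δ₃ = 136.
All leading minors are positive, so H is positive definite: a local minimum.

local minimum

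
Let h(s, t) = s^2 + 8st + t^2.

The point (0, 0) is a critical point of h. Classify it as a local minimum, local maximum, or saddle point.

saddle point

The Hessian of h is constant: H = [[2, 8], [8, 2]].
det(H) = 2·2 − 8² = -60.
Since det(H) < 0, H is indefinite and the critical point is a saddle point.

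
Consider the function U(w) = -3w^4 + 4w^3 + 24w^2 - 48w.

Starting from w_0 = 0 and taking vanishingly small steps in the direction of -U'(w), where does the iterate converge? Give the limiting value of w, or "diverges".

1

U'(w) = -12(w - 2)(w - 1)(w + 2), so U'(0) = -48.
Gradient descent moves in the -U' direction, i.e. w is increasing.
The nearest critical point in that direction is w = 1, where U'' = 36 > 0 (a local minimum). The iterate converges there.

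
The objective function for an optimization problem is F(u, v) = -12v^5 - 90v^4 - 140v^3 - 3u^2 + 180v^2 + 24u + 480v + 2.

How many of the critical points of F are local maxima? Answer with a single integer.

2

F separates as a function of u plus a function of v, so ∇F=0 decouples.
∂F/∂u = -6(u - 4) = 0 at u ∈ {4}; ∂F/∂v = -60(v - 1)(v + 1)(v + 2)(v + 4) = 0 at v ∈ {-4, -2, -1, 1}.
The Hessian is diagonal: diag(F_uu, F_vv). Second derivatives: F_uu(4)=-6; F_vv(-4)=1800, F_vv(-2)=-360, F_vv(-1)=360, F_vv(1)=-1800.
Local maxima occur where both diagonal entries negative: (4, -2), (4, 1). Count: 2.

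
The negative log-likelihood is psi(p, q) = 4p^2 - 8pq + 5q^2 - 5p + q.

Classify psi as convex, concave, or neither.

convex

psi is quadratic, so its Hessian is the constant matrix H = [[8, -8], [-8, 10]].
det(H) = 16, tr(H) = 18.
det(H) > 0 and tr(H) > 0, so H is positive definite everywhere: convex.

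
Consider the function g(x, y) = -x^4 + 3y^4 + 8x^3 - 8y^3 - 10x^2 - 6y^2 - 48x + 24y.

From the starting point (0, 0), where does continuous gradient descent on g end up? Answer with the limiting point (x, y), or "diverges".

g is separable, so gradient descent decouples: x follows -∂g/∂x, y follows -∂g/∂y.
∂g/∂x = -4(x - 4)(x - 3)(x + 1); at x=0 this is -48, so x increases.
∂g/∂y = 12(y - 2)(y - 1)(y + 1); at y=0 this is 24, so y decreases.
x converges to its nearest critical value 3 (a local min of the x-part); y converges to -1. The iterate converges to (3, -1).

(3, -1)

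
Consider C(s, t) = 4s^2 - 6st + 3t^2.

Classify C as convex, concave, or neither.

convex

C is quadratic, so its Hessian is the constant matrix H = [[8, -6], [-6, 6]].
det(H) = 12, tr(H) = 14.
det(H) > 0 and tr(H) > 0, so H is positive definite everywhere: convex.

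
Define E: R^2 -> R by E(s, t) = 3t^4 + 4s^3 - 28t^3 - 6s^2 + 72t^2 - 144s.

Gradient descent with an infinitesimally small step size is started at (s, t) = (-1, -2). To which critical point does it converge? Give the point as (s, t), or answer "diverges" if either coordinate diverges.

E is separable, so gradient descent decouples: s follows -∂E/∂s, t follows -∂E/∂t.
∂E/∂s = 12(s - 4)(s + 3); at s=-1 this is -120, so s increases.
∂E/∂t = 12t(t - 4)(t - 3); at t=-2 this is -720, so t increases.
s converges to its nearest critical value 4 (a local min of the s-part); t converges to 0. The iterate converges to (4, 0).

(4, 0)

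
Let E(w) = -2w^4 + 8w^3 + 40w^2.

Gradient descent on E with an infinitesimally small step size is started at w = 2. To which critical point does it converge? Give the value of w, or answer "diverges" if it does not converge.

0

E'(w) = -8w(w - 5)(w + 2), so E'(2) = 192.
Gradient descent moves in the -E' direction, i.e. w is decreasing.
The nearest critical point in that direction is w = 0, where E'' = 80 > 0 (a local minimum). The iterate converges there.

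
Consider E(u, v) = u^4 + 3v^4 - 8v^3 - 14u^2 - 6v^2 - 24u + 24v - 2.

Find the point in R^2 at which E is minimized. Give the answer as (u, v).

(3, -1)

E(u,v) separates as P(u) + Q(v) − 2, so its minimum is min P + min Q − 2.
P'(u) = 4(u - 3)(u + 1)(u + 2) vanishes at u ∈ {-2, -1, 3}; Q'(v) = 12(v - 2)(v - 1)(v + 1) vanishes at v ∈ {-1, 1, 2}.
Local minima of P (where P''>0): P(-2)=8, P(3)=-117. Local minima of Q: Q(-1)=-19, Q(2)=8.
So the global minimum of E is P(3) + Q(-1) − 2 = -117 − 19 − 2 = -138, attained at (3, -1).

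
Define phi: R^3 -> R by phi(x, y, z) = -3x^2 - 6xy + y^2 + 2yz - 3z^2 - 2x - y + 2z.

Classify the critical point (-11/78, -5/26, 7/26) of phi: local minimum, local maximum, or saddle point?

saddle point

The Hessian is constant: H = [[-6, -6, 0], [-6, 2, 2], [0, 2, -6]].
Leading principal minors: Δ₁ = -6, Δ₂ = -48, Δ₃ = 312.
The minors fit neither the all-positive nor the alternating-sign pattern, so H is indefinite: a saddle point.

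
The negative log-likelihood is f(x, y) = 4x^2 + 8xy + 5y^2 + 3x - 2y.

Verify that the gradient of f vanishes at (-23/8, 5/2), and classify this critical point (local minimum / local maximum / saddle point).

∇f = (8x + 8y + 3, 8x + 10y - 2); substituting (-23/8, 5/2) gives ∇f = (0, 0), so (-23/8, 5/2) is indeed a critical point.
The Hessian of f is constant: H = [[8, 8], [8, 10]].
det(H) = 8·10 − 8² = 16.
det(H) > 0 and tr(H) = 18 > 0, so H is positive definite and the point is a local minimum.

local minimum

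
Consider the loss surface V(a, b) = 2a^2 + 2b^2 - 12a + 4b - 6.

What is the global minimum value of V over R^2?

V(a,b) separates as P(a) + Q(b) − 6, so its minimum is min P + min Q − 6.
P'(a) = 4a - 12 vanishes at a ∈ {3}; Q'(b) = 4b + 4 vanishes at b ∈ {-1}.
Local minima of P (where P''>0): P(3)=-18. Local minima of Q: Q(-1)=-2.
So the global minimum of V is P(3) + Q(-1) − 6 = -18 − 2 − 6 = -26, attained at (3, -1).

-26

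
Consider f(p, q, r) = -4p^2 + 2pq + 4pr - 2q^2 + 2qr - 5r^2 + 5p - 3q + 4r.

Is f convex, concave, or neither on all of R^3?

f is quadratic, so its Hessian is the constant matrix H = [[-8, 2, 4], [2, -4, 2], [4, 2, -10]].
Leading principal minors: -8, 28, -152.
Signs alternate −, +, − ⇒ H ≺ 0 ⇒ concave.

concave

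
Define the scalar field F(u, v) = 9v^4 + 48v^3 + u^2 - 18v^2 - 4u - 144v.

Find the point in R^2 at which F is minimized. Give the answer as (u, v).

(2, -4)

F(u,v) separates as P(u) + Q(v), so its minimum is min P + min Q.
P'(u) = 2u - 4 vanishes at u ∈ {2}; Q'(v) = 36(v - 1)(v + 1)(v + 4) vanishes at v ∈ {-4, -1, 1}.
Local minima of P (where P''>0): P(2)=-4. Local minima of Q: Q(-4)=-480, Q(1)=-105.
So the global minimum of F is P(2) + Q(-4) = -4 − 480 = -484, attained at (2, -4).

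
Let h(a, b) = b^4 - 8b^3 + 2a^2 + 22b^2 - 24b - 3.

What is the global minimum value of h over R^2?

-12

h(a,b) separates as P(a) + Q(b) − 3, so its minimum is min P + min Q − 3.
P'(a) = 4a vanishes at a ∈ {0}; Q'(b) = 4(b - 3)(b - 2)(b - 1) vanishes at b ∈ {1, 2, 3}.
Local minima of P (where P''>0): P(0)=0. Local minima of Q: Q(1)=-9, Q(3)=-9.
So the global minimum of h is P(0) + Q(1) − 3 = 0 − 9 − 3 = -12, attained at (0, 1).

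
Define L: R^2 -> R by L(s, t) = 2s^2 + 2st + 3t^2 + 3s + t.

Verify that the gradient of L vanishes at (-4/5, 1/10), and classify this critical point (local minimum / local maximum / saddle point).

∇L = (4s + 2t + 3, 2s + 6t + 1); substituting (-4/5, 1/10) gives ∇L = (0, 0), so (-4/5, 1/10) is indeed a critical point.
The Hessian of L is constant: H = [[4, 2], [2, 6]].
det(H) = 4·6 − 2² = 20.
det(H) > 0 and tr(H) = 10 > 0, so H is positive definite and the point is a local minimum.

local minimum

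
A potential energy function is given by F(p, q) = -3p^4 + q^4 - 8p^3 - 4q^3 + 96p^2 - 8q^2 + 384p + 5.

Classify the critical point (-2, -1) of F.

The mixed partial ∂²F/∂p∂q is 0, so the Hessian at any point is diag(F_pp, F_qq) = diag(12(-3p^2 - 4p + 16), 4(3q^2 - 6q - 4)).
At (-2, -1): H = diag(144, 20).
Both eigenvalues are positive, so H is positive definite: a local minimum.

local minimum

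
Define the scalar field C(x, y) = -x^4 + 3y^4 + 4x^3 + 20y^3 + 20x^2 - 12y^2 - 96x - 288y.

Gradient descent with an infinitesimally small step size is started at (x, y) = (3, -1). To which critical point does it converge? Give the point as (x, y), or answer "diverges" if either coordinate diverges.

C is separable, so gradient descent decouples: x follows -∂C/∂x, y follows -∂C/∂y.
∂C/∂x = -4(x - 4)(x - 2)(x + 3); at x=3 this is 24, so x decreases.
∂C/∂y = 12(y - 2)(y + 3)(y + 4); at y=-1 this is -216, so y increases.
x converges to its nearest critical value 2 (a local min of the x-part); y converges to 2. The iterate converges to (2, 2).

(2, 2)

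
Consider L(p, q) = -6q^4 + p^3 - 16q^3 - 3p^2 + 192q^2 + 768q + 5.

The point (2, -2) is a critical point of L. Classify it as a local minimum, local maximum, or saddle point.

local minimum

The mixed partial ∂²L/∂p∂q is 0, so the Hessian at any point is diag(L_pp, L_qq) = diag(6(p - 1), 24(-3q^2 - 4q + 16)).
At (2, -2): H = diag(6, 288).
Both eigenvalues are positive, so H is positive definite: a local minimum.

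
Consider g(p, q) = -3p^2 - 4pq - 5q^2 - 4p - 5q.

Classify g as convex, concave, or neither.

concave

g is quadratic, so its Hessian is the constant matrix H = [[-6, -4], [-4, -10]].
det(H) = 44, tr(H) = -16.
det(H) > 0 and tr(H) < 0, so H is negative definite everywhere: concave.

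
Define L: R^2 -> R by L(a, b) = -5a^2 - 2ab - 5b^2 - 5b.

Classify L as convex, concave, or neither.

L is quadratic, so its Hessian is the constant matrix H = [[-10, -2], [-2, -10]].
det(H) = 96, tr(H) = -20.
det(H) > 0 and tr(H) < 0, so H is negative definite everywhere: concave.

concave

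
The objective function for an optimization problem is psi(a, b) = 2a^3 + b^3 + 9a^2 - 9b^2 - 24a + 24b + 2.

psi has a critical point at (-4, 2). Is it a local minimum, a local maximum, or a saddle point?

local maximum

The mixed partial ∂²psi/∂a∂b is 0, so the Hessian at any point is diag(psi_aa, psi_bb) = diag(6(2a + 3), 6(b - 3)).
At (-4, 2): H = diag(-30, -6).
Both eigenvalues are negative, so H is negative definite: a local maximum.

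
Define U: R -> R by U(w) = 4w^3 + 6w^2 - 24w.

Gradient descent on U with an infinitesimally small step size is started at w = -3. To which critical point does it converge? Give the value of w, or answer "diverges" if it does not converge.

diverges

U'(w) = 12(w - 1)(w + 2), so U'(-3) = 48.
Gradient descent moves in the -U' direction, i.e. w is decreasing.
There is no critical point below w=-3, and U' keeps the same sign, so the iterate runs off to −∞.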